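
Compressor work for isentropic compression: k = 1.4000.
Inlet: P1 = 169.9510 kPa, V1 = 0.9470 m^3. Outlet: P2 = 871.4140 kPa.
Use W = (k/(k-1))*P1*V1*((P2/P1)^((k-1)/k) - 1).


(k-1)/k = 0.2857
(P2/P1)^exp = 1.5953
W = 3.5000 * 169.9510 * 0.9470 * (1.5953 - 1) = 335.3060 kJ

335.3060 kJ


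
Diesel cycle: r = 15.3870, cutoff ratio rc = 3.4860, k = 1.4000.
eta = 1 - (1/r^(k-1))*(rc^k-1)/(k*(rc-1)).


r^(k-1) = 2.9844
rc^k = 5.7446
eta = 0.5432 = 54.3220%

54.3220%


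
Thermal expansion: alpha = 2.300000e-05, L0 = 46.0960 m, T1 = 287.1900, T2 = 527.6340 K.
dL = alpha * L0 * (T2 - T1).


dT = 240.4440 K
dL = 2.300000e-05 * 46.0960 * 240.4440 = 0.254921 m
L_final = 46.350921 m

dL = 0.254921 m


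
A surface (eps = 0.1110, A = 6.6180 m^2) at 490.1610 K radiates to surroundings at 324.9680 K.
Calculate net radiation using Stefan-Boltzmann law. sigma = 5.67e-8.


T^4 = 5.7724e+10
Tsurr^4 = 1.1152e+10
Q = 0.1110 * 5.67e-8 * 6.6180 * 4.6572e+10 = 1939.7852 W

1939.7852 W


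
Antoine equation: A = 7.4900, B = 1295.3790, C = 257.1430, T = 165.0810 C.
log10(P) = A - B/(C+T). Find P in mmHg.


C+T = 422.2240
B/(C+T) = 3.0680
log10(P) = 7.4900 - 3.0680 = 4.4220
P = 10^4.4220 = 26424.6974 mmHg

26424.6974 mmHg


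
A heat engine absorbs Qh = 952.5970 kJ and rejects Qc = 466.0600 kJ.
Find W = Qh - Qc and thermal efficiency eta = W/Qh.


W = 952.5970 - 466.0600 = 486.5370 kJ
eta = 486.5370 / 952.5970 = 0.5107 = 51.0748%

W = 486.5370 kJ, eta = 51.0748%


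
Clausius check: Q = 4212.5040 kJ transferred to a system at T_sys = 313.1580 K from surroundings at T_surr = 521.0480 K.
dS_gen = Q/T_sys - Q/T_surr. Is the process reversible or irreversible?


dS_sys = 4212.5040/313.1580 = 13.4517 kJ/K
dS_surr = -4212.5040/521.0480 = -8.0847 kJ/K
dS_gen = 13.4517 - 8.0847 = 5.3670 kJ/K (irreversible)

dS_gen = 5.3670 kJ/K, irreversible


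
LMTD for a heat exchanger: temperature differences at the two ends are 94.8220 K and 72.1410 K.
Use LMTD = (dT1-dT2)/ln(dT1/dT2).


dT1/dT2 = 1.3144
ln(dT1/dT2) = 0.2734
LMTD = 22.6810 / 0.2734 = 82.9654 K

82.9654 K


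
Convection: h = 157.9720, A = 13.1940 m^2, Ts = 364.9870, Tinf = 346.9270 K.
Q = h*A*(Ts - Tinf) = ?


dT = 18.0600 K
Q = 157.9720 * 13.1940 * 18.0600 = 37642.1432 W

37642.1432 W


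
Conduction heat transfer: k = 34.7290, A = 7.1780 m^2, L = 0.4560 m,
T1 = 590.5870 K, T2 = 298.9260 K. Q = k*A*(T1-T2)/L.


dT = 291.6610 K
Q = 34.7290 * 7.1780 * 291.6610 / 0.4560 = 159444.3925 W

159444.3925 W


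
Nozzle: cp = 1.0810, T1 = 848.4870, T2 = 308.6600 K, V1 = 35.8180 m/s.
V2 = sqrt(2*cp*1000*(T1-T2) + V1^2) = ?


dT = 539.8270 K
2*cp*1000*dT = 1167105.9740
V1^2 = 1282.9291
V2 = sqrt(1168388.9031) = 1080.9204 m/s

1080.9204 m/s


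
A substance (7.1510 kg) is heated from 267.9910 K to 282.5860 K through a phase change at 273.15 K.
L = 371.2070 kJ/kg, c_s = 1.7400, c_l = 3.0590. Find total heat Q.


Q1 (sensible, solid) = 7.1510 * 1.7400 * 5.1590 = 64.1921 kJ
Q2 (latent) = 7.1510 * 371.2070 = 2654.5013 kJ
Q3 (sensible, liquid) = 7.1510 * 3.0590 * 9.4360 = 206.4116 kJ
Q_total = 2925.1050 kJ

2925.1050 kJ


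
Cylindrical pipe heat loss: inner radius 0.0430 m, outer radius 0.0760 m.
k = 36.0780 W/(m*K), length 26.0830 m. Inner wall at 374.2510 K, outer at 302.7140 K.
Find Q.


dT = 71.5370 K
ln(ro/ri) = 0.5695
Q = 2*pi*36.0780*26.0830*71.5370 / 0.5695 = 742662.5476 W

742662.5476 W


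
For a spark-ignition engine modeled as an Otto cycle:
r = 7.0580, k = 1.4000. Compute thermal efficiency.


r^(k-1) = 2.1851
eta = 1 - 1/2.1851 = 0.5424 = 54.2356%

54.2356%


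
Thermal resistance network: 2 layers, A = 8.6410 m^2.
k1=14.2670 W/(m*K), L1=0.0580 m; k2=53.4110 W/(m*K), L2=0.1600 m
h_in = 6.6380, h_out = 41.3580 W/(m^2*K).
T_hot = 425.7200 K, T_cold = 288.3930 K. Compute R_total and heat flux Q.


R_conv_in = 1/(6.6380*8.6410) = 0.0174
R_1 = 0.0580/(14.2670*8.6410) = 0.0005
R_2 = 0.1600/(53.4110*8.6410) = 0.0003
R_conv_out = 1/(41.3580*8.6410) = 0.0028
R_total = 0.0210 K/W
Q = 137.3270 / 0.0210 = 6524.0339 W

R_total = 0.0210 K/W, Q = 6524.0339 W


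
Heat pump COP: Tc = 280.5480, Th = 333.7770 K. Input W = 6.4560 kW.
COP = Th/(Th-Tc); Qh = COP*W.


COP = 333.7770 / 53.2290 = 6.2706
Qh = 6.2706 * 6.4560 = 40.4829 kW

COP = 6.2706, Qh = 40.4829 kW


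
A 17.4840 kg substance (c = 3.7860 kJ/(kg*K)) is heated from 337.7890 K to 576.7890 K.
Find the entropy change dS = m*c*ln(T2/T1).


T2/T1 = 1.7075
ln(T2/T1) = 0.5351
dS = 17.4840 * 3.7860 * 0.5351 = 35.4177 kJ/K

35.4177 kJ/K


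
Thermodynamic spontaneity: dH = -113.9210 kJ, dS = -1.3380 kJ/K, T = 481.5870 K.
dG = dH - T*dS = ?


T*dS = 481.5870 * -1.3380 = -644.3634 kJ
dG = -113.9210 + 644.3634 = 530.4424 kJ (non-spontaneous)

dG = 530.4424 kJ, non-spontaneous


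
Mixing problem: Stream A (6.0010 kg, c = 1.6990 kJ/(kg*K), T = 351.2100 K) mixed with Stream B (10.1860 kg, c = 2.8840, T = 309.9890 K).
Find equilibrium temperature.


num = 12687.1997
den = 39.5721
Tf = 320.6095 K

320.6095 K


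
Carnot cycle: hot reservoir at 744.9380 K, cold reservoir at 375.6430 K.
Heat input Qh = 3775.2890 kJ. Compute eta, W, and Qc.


eta = 1 - 375.6430/744.9380 = 0.4957
W = 0.4957 * 3775.2890 = 1871.5589 kJ
Qc = 3775.2890 - 1871.5589 = 1903.7301 kJ

eta = 49.5739%, W = 1871.5589 kJ, Qc = 1903.7301 kJ


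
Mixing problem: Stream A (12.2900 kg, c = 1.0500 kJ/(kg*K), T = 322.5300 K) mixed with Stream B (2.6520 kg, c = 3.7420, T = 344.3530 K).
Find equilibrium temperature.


num = 7579.3732
den = 22.8283
Tf = 332.0168 K

332.0168 K


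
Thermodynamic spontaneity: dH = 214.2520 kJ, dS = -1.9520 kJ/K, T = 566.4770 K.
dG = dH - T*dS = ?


T*dS = 566.4770 * -1.9520 = -1105.7631 kJ
dG = 214.2520 + 1105.7631 = 1320.0151 kJ (non-spontaneous)

dG = 1320.0151 kJ, non-spontaneous


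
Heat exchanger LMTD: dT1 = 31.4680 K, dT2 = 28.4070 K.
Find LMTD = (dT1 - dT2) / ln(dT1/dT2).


dT1/dT2 = 1.1078
ln(dT1/dT2) = 0.1023
LMTD = 3.0610 / 0.1023 = 29.9114 K

29.9114 K


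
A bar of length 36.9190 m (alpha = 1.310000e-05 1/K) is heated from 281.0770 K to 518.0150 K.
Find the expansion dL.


dT = 236.9380 K
dL = 1.310000e-05 * 36.9190 * 236.9380 = 0.114592 m
L_final = 37.033592 m

dL = 0.114592 m


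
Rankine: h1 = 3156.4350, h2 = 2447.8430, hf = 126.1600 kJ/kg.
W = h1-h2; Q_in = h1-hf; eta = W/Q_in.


W = 708.5920 kJ/kg
Q_in = 3030.2750 kJ/kg
eta = 0.2338 = 23.3838%

eta = 23.3838%


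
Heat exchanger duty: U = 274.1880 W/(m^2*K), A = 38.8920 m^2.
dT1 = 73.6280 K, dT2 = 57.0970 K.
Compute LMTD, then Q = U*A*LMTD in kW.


LMTD = 65.0126 K
Q = 274.1880 * 38.8920 * 65.0126 = 693276.0739 W = 693.2761 kW

693.2761 kW


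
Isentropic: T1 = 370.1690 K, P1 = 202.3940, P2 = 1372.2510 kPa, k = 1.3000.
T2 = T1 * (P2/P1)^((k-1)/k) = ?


(k-1)/k = 0.2308
(P2/P1)^exp = 1.5553
T2 = 370.1690 * 1.5553 = 575.7364 K

575.7364 K


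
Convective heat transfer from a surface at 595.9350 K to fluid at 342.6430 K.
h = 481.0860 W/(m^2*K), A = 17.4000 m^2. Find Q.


dT = 253.2920 K
Q = 481.0860 * 17.4000 * 253.2920 = 2120281.0909 W

2120281.0909 W


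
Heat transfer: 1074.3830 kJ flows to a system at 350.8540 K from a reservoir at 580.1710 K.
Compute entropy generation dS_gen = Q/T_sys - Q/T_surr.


dS_sys = 1074.3830/350.8540 = 3.0622 kJ/K
dS_surr = -1074.3830/580.1710 = -1.8518 kJ/K
dS_gen = 3.0622 - 1.8518 = 1.2104 kJ/K (irreversible)

dS_gen = 1.2104 kJ/K, irreversible


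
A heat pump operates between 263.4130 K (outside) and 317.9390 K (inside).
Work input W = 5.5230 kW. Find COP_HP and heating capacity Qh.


COP = 317.9390 / 54.5260 = 5.8310
Qh = 5.8310 * 5.5230 = 32.2044 kW

COP = 5.8310, Qh = 32.2044 kW


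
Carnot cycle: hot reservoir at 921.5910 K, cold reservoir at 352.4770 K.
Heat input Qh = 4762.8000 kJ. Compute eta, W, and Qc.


eta = 1 - 352.4770/921.5910 = 0.6175
W = 0.6175 * 4762.8000 = 2941.1921 kJ
Qc = 4762.8000 - 2941.1921 = 1821.6079 kJ

eta = 61.7534%, W = 2941.1921 kJ, Qc = 1821.6079 kJ


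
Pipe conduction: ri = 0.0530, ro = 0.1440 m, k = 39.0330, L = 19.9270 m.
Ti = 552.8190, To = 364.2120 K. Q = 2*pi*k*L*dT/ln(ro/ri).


dT = 188.6070 K
ln(ro/ri) = 0.9995
Q = 2*pi*39.0330*19.9270*188.6070 / 0.9995 = 922187.9373 W

922187.9373 W


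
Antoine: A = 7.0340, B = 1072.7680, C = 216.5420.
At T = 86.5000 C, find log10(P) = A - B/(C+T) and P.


C+T = 303.0420
B/(C+T) = 3.5400
log10(P) = 7.0340 - 3.5400 = 3.4940
P = 10^3.4940 = 3118.9057 mmHg

3118.9057 mmHg


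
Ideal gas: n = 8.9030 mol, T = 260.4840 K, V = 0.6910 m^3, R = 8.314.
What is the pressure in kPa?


P = nRT/V = 8.9030 * 8.314 * 260.4840 / 0.6910
= 19280.9064 / 0.6910 = 27902.9036 Pa = 27.9029 kPa

27.9029 kPa


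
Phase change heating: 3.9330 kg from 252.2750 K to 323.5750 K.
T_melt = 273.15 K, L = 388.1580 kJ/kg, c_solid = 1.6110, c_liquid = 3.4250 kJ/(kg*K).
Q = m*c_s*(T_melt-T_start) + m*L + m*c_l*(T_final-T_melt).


Q1 (sensible, solid) = 3.9330 * 1.6110 * 20.8750 = 132.2653 kJ
Q2 (latent) = 3.9330 * 388.1580 = 1526.6254 kJ
Q3 (sensible, liquid) = 3.9330 * 3.4250 * 50.4250 = 679.2512 kJ
Q_total = 2338.1420 kJ

2338.1420 kJ


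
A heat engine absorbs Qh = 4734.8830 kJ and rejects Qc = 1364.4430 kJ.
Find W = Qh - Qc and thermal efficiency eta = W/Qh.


W = 4734.8830 - 1364.4430 = 3370.4400 kJ
eta = 3370.4400 / 4734.8830 = 0.7118 = 71.1832%

W = 3370.4400 kJ, eta = 71.1832%


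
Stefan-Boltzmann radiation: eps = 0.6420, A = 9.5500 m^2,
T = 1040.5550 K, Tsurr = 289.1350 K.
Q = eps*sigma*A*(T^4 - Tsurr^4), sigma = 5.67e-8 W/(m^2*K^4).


T^4 = 1.1724e+12
Tsurr^4 = 6.9888e+09
Q = 0.6420 * 5.67e-8 * 9.5500 * 1.1654e+12 = 405121.1378 W

405121.1378 W


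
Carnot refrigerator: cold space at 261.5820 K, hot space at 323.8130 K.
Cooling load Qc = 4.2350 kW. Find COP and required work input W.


COP = 261.5820 / 62.2310 = 4.2034
W = 4.2350 / 4.2034 = 1.0075 kW

COP = 4.2034, W = 1.0075 kW


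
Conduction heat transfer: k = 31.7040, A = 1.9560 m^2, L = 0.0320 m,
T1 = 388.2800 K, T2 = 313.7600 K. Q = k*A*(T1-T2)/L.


dT = 74.5200 K
Q = 31.7040 * 1.9560 * 74.5200 / 0.0320 = 144412.8296 W

144412.8296 W


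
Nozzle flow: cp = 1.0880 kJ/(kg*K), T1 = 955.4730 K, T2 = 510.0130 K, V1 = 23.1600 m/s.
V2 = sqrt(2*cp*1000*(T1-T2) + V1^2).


dT = 445.4600 K
2*cp*1000*dT = 969320.9600
V1^2 = 536.3856
V2 = sqrt(969857.3456) = 984.8134 m/s

984.8134 m/s


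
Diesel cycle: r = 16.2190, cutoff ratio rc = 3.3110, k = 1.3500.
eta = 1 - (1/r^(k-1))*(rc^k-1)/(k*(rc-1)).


r^(k-1) = 2.6516
rc^k = 5.0344
eta = 0.5123 = 51.2322%

51.2322%


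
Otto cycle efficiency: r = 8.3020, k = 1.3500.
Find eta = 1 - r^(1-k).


r^(k-1) = 2.0976
eta = 1 - 1/2.0976 = 0.5233 = 52.3255%

52.3255%


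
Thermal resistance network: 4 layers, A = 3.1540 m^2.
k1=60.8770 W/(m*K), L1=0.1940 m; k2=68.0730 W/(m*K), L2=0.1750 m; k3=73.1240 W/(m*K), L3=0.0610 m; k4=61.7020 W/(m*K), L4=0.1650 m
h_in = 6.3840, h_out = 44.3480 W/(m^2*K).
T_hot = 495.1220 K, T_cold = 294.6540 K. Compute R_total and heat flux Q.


R_conv_in = 1/(6.3840*3.1540) = 0.0497
R_1 = 0.1940/(60.8770*3.1540) = 0.0010
R_2 = 0.1750/(68.0730*3.1540) = 0.0008
R_3 = 0.0610/(73.1240*3.1540) = 0.0003
R_4 = 0.1650/(61.7020*3.1540) = 0.0008
R_conv_out = 1/(44.3480*3.1540) = 0.0071
R_total = 0.0598 K/W
Q = 200.4680 / 0.0598 = 3355.0257 W

R_total = 0.0598 K/W, Q = 3355.0257 W


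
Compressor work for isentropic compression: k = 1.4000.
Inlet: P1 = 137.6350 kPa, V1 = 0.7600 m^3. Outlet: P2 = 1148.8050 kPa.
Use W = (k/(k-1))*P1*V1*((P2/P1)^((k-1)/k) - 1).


(k-1)/k = 0.2857
(P2/P1)^exp = 1.8335
W = 3.5000 * 137.6350 * 0.7600 * (1.8335 - 1) = 305.1671 kJ

305.1671 kJ


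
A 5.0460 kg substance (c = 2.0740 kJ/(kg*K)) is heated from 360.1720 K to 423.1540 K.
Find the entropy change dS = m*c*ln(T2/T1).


T2/T1 = 1.1749
ln(T2/T1) = 0.1612
dS = 5.0460 * 2.0740 * 0.1612 = 1.6865 kJ/K

1.6865 kJ/K


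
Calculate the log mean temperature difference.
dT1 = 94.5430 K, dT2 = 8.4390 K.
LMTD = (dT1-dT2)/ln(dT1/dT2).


dT1/dT2 = 11.2031
ln(dT1/dT2) = 2.4162
LMTD = 86.1040 / 2.4162 = 35.6363 K

35.6363 K


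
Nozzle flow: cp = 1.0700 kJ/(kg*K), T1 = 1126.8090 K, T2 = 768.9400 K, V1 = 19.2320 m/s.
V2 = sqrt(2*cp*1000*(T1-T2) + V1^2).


dT = 357.8690 K
2*cp*1000*dT = 765839.6600
V1^2 = 369.8698
V2 = sqrt(766209.5298) = 875.3340 m/s

875.3340 m/s


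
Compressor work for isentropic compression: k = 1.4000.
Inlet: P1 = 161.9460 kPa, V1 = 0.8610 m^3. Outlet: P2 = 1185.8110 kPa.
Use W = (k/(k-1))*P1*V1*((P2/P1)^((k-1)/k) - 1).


(k-1)/k = 0.2857
(P2/P1)^exp = 1.7662
W = 3.5000 * 161.9460 * 0.8610 * (1.7662 - 1) = 373.9274 kJ

373.9274 kJ


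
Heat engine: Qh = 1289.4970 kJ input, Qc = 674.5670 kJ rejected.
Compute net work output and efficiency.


W = 1289.4970 - 674.5670 = 614.9300 kJ
eta = 614.9300 / 1289.4970 = 0.4769 = 47.6876%

W = 614.9300 kJ, eta = 47.6876%


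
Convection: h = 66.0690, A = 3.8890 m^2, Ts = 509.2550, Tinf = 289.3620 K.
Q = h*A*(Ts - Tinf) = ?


dT = 219.8930 K
Q = 66.0690 * 3.8890 * 219.8930 = 56499.8222 W

56499.8222 W


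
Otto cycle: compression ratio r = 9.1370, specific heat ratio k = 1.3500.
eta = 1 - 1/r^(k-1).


r^(k-1) = 2.1691
eta = 1 - 1/2.1691 = 0.5390 = 53.8981%

53.8981%


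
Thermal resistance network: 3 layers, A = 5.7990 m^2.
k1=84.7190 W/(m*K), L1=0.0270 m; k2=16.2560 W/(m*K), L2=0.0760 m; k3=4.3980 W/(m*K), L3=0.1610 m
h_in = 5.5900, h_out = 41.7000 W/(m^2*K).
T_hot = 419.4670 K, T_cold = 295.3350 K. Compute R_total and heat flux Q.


R_conv_in = 1/(5.5900*5.7990) = 0.0308
R_1 = 0.0270/(84.7190*5.7990) = 5.4958e-05
R_2 = 0.0760/(16.2560*5.7990) = 0.0008
R_3 = 0.1610/(4.3980*5.7990) = 0.0063
R_conv_out = 1/(41.7000*5.7990) = 0.0041
R_total = 0.0422 K/W
Q = 124.1320 / 0.0422 = 2944.4604 W

R_total = 0.0422 K/W, Q = 2944.4604 W


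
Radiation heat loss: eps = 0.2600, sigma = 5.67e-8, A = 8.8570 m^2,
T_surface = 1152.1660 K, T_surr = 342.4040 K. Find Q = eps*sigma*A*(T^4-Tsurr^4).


T^4 = 1.7622e+12
Tsurr^4 = 1.3745e+10
Q = 0.2600 * 5.67e-8 * 8.8570 * 1.7485e+12 = 228298.2020 W

228298.2020 W


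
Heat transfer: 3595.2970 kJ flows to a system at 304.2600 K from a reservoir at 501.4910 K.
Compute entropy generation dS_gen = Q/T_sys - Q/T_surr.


dS_sys = 3595.2970/304.2600 = 11.8165 kJ/K
dS_surr = -3595.2970/501.4910 = -7.1692 kJ/K
dS_gen = 11.8165 - 7.1692 = 4.6473 kJ/K (irreversible)

dS_gen = 4.6473 kJ/K, irreversible


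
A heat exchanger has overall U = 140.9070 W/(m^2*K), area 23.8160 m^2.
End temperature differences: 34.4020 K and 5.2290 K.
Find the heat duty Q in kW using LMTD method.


LMTD = 15.4855 K
Q = 140.9070 * 23.8160 * 15.4855 = 51966.7875 W = 51.9668 kW

51.9668 kW


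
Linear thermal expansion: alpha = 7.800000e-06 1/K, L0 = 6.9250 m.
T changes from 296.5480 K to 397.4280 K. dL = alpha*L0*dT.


dT = 100.8800 K
dL = 7.800000e-06 * 6.9250 * 100.8800 = 0.005449 m
L_final = 6.930449 m

dL = 0.005449 m


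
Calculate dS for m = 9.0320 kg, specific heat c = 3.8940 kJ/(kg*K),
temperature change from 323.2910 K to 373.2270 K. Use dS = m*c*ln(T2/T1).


T2/T1 = 1.1545
ln(T2/T1) = 0.1436
dS = 9.0320 * 3.8940 * 0.1436 = 5.0517 kJ/K

5.0517 kJ/K


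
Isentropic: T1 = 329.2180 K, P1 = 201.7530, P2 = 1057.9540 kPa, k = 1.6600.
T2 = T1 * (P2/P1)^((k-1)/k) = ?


(k-1)/k = 0.3976
(P2/P1)^exp = 1.9325
T2 = 329.2180 * 1.9325 = 636.2213 K

636.2213 K


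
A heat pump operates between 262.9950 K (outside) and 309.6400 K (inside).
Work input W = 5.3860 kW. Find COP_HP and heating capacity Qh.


COP = 309.6400 / 46.6450 = 6.6382
Qh = 6.6382 * 5.3860 = 35.7535 kW

COP = 6.6382, Qh = 35.7535 kW


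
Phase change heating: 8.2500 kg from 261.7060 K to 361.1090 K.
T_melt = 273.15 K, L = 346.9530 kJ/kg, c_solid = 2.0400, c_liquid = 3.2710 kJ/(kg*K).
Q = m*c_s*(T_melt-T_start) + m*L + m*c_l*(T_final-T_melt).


Q1 (sensible, solid) = 8.2500 * 2.0400 * 11.4440 = 192.6025 kJ
Q2 (latent) = 8.2500 * 346.9530 = 2862.3622 kJ
Q3 (sensible, liquid) = 8.2500 * 3.2710 * 87.9590 = 2373.6396 kJ
Q_total = 5428.6044 kJ

5428.6044 kJ


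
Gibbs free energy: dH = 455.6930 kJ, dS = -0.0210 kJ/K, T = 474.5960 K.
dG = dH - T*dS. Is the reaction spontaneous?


T*dS = 474.5960 * -0.0210 = -9.9665 kJ
dG = 455.6930 + 9.9665 = 465.6595 kJ (non-spontaneous)

dG = 465.6595 kJ, non-spontaneous


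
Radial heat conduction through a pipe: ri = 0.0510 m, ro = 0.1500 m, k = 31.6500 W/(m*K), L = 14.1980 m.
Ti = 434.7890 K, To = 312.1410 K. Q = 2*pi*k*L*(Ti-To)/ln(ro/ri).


dT = 122.6480 K
ln(ro/ri) = 1.0788
Q = 2*pi*31.6500*14.1980*122.6480 / 1.0788 = 320993.6181 W

320993.6181 W


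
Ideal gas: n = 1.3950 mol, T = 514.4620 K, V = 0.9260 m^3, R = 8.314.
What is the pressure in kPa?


P = nRT/V = 1.3950 * 8.314 * 514.4620 / 0.9260
= 5966.7457 / 0.9260 = 6443.5699 Pa = 6.4436 kPa

6.4436 kPa


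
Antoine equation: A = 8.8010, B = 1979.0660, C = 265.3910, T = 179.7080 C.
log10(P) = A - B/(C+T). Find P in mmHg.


C+T = 445.0990
B/(C+T) = 4.4464
log10(P) = 8.8010 - 4.4464 = 4.3546
P = 10^4.3546 = 22628.1924 mmHg

22628.1924 mmHg


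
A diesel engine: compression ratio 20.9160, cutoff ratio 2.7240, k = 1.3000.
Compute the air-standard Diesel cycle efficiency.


r^(k-1) = 2.4897
rc^k = 3.6793
eta = 0.5198 = 51.9822%

51.9822%


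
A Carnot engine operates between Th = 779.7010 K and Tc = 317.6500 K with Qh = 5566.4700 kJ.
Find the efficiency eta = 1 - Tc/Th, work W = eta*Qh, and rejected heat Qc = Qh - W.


eta = 1 - 317.6500/779.7010 = 0.5926
W = 0.5926 * 5566.4700 = 3298.6915 kJ
Qc = 5566.4700 - 3298.6915 = 2267.7785 kJ

eta = 59.2600%, W = 3298.6915 kJ, Qc = 2267.7785 kJ


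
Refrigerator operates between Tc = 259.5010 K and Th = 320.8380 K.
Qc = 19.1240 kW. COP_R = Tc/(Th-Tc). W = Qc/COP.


COP = 259.5010 / 61.3370 = 4.2307
W = 19.1240 / 4.2307 = 4.5202 kW

COP = 4.2307, W = 4.5202 kW


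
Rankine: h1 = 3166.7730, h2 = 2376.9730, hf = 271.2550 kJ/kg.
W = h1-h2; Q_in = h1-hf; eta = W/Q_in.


W = 789.8000 kJ/kg
Q_in = 2895.5180 kJ/kg
eta = 0.2728 = 27.2766%

eta = 27.2766%


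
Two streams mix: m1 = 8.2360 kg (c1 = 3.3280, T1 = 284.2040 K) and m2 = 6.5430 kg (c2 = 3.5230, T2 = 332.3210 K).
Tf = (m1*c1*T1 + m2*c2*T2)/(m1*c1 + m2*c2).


num = 15450.1911
den = 50.4604
Tf = 306.1845 K

306.1845 K


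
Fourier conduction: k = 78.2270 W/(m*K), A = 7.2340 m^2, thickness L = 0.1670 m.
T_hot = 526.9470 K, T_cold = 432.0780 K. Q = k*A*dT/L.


dT = 94.8690 K
Q = 78.2270 * 7.2340 * 94.8690 / 0.1670 = 321471.9107 W

321471.9107 W


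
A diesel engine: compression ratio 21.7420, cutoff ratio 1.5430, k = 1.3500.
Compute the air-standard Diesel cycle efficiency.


r^(k-1) = 2.9380
rc^k = 1.7959
eta = 0.6304 = 63.0430%

63.0430%


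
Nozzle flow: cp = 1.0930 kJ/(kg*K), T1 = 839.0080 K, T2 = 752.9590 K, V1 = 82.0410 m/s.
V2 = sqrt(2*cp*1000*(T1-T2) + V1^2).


dT = 86.0490 K
2*cp*1000*dT = 188103.1140
V1^2 = 6730.7257
V2 = sqrt(194833.8397) = 441.3999 m/s

441.3999 m/s


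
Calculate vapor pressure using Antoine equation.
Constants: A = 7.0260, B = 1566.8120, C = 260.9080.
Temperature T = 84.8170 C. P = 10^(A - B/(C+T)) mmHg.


C+T = 345.7250
B/(C+T) = 4.5320
log10(P) = 7.0260 - 4.5320 = 2.4940
P = 10^2.4940 = 311.9174 mmHg

311.9174 mmHg


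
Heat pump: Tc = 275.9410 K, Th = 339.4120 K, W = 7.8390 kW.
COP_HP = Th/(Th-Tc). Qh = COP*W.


COP = 339.4120 / 63.4710 = 5.3475
Qh = 5.3475 * 7.8390 = 41.9192 kW

COP = 5.3475, Qh = 41.9192 kW


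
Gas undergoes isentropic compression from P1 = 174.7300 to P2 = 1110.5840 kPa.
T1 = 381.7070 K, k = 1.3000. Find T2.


(k-1)/k = 0.2308
(P2/P1)^exp = 1.5323
T2 = 381.7070 * 1.5323 = 584.8982 K

584.8982 K


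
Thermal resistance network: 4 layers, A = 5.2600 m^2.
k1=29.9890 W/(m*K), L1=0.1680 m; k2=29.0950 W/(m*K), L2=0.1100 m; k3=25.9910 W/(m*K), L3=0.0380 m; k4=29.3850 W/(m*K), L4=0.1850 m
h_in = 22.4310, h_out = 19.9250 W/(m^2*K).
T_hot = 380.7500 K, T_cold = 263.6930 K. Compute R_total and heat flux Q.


R_conv_in = 1/(22.4310*5.2600) = 0.0085
R_1 = 0.1680/(29.9890*5.2600) = 0.0011
R_2 = 0.1100/(29.0950*5.2600) = 0.0007
R_3 = 0.0380/(25.9910*5.2600) = 0.0003
R_4 = 0.1850/(29.3850*5.2600) = 0.0012
R_conv_out = 1/(19.9250*5.2600) = 0.0095
R_total = 0.0213 K/W
Q = 117.0570 / 0.0213 = 5501.9239 W

R_total = 0.0213 K/W, Q = 5501.9239 W


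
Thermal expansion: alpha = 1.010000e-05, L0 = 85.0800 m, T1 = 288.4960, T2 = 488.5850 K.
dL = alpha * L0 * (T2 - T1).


dT = 200.0890 K
dL = 1.010000e-05 * 85.0800 * 200.0890 = 0.171938 m
L_final = 85.251938 m

dL = 0.171938 m


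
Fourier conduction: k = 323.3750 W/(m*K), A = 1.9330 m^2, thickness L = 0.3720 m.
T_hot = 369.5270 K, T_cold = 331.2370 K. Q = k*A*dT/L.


dT = 38.2900 K
Q = 323.3750 * 1.9330 * 38.2900 / 0.3720 = 64339.9505 W

64339.9505 W


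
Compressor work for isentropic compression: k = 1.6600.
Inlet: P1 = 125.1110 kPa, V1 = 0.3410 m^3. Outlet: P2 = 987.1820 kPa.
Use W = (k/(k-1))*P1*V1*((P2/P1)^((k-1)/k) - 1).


(k-1)/k = 0.3976
(P2/P1)^exp = 2.2734
W = 2.5152 * 125.1110 * 0.3410 * (2.2734 - 1) = 136.6421 kJ

136.6421 kJ


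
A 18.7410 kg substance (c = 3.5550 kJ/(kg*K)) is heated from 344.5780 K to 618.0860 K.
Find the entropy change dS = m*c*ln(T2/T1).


T2/T1 = 1.7937
ln(T2/T1) = 0.5843
dS = 18.7410 * 3.5550 * 0.5843 = 38.9290 kJ/K

38.9290 kJ/K


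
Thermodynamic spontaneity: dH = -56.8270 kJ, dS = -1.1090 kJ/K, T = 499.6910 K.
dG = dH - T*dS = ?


T*dS = 499.6910 * -1.1090 = -554.1573 kJ
dG = -56.8270 + 554.1573 = 497.3303 kJ (non-spontaneous)

dG = 497.3303 kJ, non-spontaneous


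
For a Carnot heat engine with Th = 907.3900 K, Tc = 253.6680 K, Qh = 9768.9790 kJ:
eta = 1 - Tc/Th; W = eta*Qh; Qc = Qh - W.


eta = 1 - 253.6680/907.3900 = 0.7204
W = 0.7204 * 9768.9790 = 7037.9842 kJ
Qc = 9768.9790 - 7037.9842 = 2730.9948 kJ

eta = 72.0442%, W = 7037.9842 kJ, Qc = 2730.9948 kJ


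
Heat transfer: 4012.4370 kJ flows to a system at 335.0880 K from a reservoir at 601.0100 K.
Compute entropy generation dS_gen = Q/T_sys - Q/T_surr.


dS_sys = 4012.4370/335.0880 = 11.9743 kJ/K
dS_surr = -4012.4370/601.0100 = -6.6762 kJ/K
dS_gen = 11.9743 - 6.6762 = 5.2981 kJ/K (irreversible)

dS_gen = 5.2981 kJ/K, irreversible


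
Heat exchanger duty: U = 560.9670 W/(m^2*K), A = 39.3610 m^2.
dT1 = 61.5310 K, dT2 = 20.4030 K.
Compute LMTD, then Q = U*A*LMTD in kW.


LMTD = 37.2584 K
Q = 560.9670 * 39.3610 * 37.2584 = 822673.2210 W = 822.6732 kW

822.6732 kW


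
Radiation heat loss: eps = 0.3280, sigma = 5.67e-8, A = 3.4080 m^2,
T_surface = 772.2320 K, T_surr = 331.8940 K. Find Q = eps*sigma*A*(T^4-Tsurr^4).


T^4 = 3.5562e+11
Tsurr^4 = 1.2134e+10
Q = 0.3280 * 5.67e-8 * 3.4080 * 3.4349e+11 = 21770.6267 W

21770.6267 W


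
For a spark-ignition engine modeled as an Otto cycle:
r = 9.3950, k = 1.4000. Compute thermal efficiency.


r^(k-1) = 2.4500
eta = 1 - 1/2.4500 = 0.5918 = 59.1830%

59.1830%


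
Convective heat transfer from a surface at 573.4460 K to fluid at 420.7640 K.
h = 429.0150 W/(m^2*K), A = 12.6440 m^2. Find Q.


dT = 152.6820 K
Q = 429.0150 * 12.6440 * 152.6820 = 828218.2659 W

828218.2659 W


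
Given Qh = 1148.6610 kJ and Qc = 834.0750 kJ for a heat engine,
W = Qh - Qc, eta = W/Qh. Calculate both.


W = 1148.6610 - 834.0750 = 314.5860 kJ
eta = 314.5860 / 1148.6610 = 0.2739 = 27.3872%

W = 314.5860 kJ, eta = 27.3872%


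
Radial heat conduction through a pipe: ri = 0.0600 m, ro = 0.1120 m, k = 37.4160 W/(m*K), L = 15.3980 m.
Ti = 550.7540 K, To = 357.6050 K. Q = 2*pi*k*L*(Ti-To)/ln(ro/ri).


dT = 193.1490 K
ln(ro/ri) = 0.6242
Q = 2*pi*37.4160*15.3980*193.1490 / 0.6242 = 1120216.6706 W

1120216.6706 W


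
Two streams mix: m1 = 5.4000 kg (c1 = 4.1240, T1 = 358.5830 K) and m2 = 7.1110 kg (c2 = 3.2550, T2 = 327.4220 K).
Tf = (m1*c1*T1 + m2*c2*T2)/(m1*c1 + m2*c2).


num = 15564.1095
den = 45.4159
Tf = 342.7017 K

342.7017 K


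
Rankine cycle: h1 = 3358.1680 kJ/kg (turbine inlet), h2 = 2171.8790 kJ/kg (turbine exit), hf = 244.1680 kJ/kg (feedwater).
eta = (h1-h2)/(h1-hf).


W = 1186.2890 kJ/kg
Q_in = 3114.0000 kJ/kg
eta = 0.3810 = 38.0953%

eta = 38.0953%


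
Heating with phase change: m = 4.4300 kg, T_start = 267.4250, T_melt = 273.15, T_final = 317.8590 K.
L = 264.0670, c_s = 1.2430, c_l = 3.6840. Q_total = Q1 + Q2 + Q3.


Q1 (sensible, solid) = 4.4300 * 1.2430 * 5.7250 = 31.5247 kJ
Q2 (latent) = 4.4300 * 264.0670 = 1169.8168 kJ
Q3 (sensible, liquid) = 4.4300 * 3.6840 * 44.7090 = 729.6562 kJ
Q_total = 1930.9977 kJ

1930.9977 kJ


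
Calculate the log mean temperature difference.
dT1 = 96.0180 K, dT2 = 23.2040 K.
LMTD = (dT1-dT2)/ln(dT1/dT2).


dT1/dT2 = 4.1380
ln(dT1/dT2) = 1.4202
LMTD = 72.8140 / 1.4202 = 51.2698 K

51.2698 K


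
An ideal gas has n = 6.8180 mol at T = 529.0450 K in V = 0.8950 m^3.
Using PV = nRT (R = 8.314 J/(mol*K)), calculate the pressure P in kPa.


P = nRT/V = 6.8180 * 8.314 * 529.0450 / 0.8950
= 29988.8375 / 0.8950 = 33507.0810 Pa = 33.5071 kPa

33.5071 kPa


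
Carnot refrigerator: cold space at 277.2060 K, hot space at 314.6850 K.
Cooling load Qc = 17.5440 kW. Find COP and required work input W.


COP = 277.2060 / 37.4790 = 7.3963
W = 17.5440 / 7.3963 = 2.3720 kW

COP = 7.3963, W = 2.3720 kW


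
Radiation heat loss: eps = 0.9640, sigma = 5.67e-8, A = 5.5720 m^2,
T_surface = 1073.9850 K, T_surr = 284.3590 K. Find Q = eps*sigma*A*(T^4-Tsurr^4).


T^4 = 1.3304e+12
Tsurr^4 = 6.5383e+09
Q = 0.9640 * 5.67e-8 * 5.5720 * 1.3239e+12 = 403203.6758 W

403203.6758 W


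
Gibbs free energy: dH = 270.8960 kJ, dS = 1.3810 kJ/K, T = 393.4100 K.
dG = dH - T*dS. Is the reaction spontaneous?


T*dS = 393.4100 * 1.3810 = 543.2992 kJ
dG = 270.8960 - 543.2992 = -272.4032 kJ (spontaneous)

dG = -272.4032 kJ, spontaneous


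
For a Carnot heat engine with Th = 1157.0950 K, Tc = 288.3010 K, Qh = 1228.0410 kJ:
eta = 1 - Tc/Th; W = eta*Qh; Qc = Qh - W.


eta = 1 - 288.3010/1157.0950 = 0.7508
W = 0.7508 * 1228.0410 = 922.0631 kJ
Qc = 1228.0410 - 922.0631 = 305.9779 kJ

eta = 75.0841%, W = 922.0631 kJ, Qc = 305.9779 kJ


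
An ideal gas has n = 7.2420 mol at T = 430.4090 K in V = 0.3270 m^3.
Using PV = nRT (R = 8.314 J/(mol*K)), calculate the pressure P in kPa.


P = nRT/V = 7.2420 * 8.314 * 430.4090 / 0.3270
= 25914.9207 / 0.3270 = 79250.5221 Pa = 79.2505 kPa

79.2505 kPa


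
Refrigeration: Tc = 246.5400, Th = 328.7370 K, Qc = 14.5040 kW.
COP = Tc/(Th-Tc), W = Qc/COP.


COP = 246.5400 / 82.1970 = 2.9994
W = 14.5040 / 2.9994 = 4.8357 kW

COP = 2.9994, W = 4.8357 kW


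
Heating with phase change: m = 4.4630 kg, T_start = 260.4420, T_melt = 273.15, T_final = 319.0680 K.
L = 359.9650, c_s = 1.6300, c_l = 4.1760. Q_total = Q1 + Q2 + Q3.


Q1 (sensible, solid) = 4.4630 * 1.6300 * 12.7080 = 92.4468 kJ
Q2 (latent) = 4.4630 * 359.9650 = 1606.5238 kJ
Q3 (sensible, liquid) = 4.4630 * 4.1760 * 45.9180 = 855.7962 kJ
Q_total = 2554.7667 kJ

2554.7667 kJ


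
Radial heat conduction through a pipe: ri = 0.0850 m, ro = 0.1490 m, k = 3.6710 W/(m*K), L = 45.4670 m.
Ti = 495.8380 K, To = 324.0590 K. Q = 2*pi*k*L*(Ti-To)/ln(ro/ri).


dT = 171.7790 K
ln(ro/ri) = 0.5613
Q = 2*pi*3.6710*45.4670*171.7790 / 0.5613 = 320951.5008 W

320951.5008 W


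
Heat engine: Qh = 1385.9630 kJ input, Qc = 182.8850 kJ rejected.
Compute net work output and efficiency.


W = 1385.9630 - 182.8850 = 1203.0780 kJ
eta = 1203.0780 / 1385.9630 = 0.8680 = 86.8045%

W = 1203.0780 kJ, eta = 86.8045%


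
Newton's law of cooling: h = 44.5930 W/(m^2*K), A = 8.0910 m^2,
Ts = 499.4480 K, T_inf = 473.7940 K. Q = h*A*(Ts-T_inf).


dT = 25.6540 K
Q = 44.5930 * 8.0910 * 25.6540 = 9256.0136 W

9256.0136 W


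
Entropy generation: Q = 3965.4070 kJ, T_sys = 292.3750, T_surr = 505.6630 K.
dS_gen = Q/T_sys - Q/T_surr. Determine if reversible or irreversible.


dS_sys = 3965.4070/292.3750 = 13.5627 kJ/K
dS_surr = -3965.4070/505.6630 = -7.8420 kJ/K
dS_gen = 13.5627 - 7.8420 = 5.7207 kJ/K (irreversible)

dS_gen = 5.7207 kJ/K, irreversible


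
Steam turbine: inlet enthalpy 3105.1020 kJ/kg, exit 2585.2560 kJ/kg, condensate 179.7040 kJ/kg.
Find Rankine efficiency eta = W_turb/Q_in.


W = 519.8460 kJ/kg
Q_in = 2925.3980 kJ/kg
eta = 0.1777 = 17.7701%

eta = 17.7701%


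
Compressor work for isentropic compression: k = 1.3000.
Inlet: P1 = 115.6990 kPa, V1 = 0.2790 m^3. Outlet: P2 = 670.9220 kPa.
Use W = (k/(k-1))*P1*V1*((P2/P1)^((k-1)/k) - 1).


(k-1)/k = 0.2308
(P2/P1)^exp = 1.5002
W = 4.3333 * 115.6990 * 0.2790 * (1.5002 - 1) = 69.9713 kJ

69.9713 kJ


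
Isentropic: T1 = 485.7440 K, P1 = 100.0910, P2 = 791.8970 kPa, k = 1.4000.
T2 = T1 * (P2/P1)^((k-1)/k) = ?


(k-1)/k = 0.2857
(P2/P1)^exp = 1.8057
T2 = 485.7440 * 1.8057 = 877.1161 K

877.1161 K


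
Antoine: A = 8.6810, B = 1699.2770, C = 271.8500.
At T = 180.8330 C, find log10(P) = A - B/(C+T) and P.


C+T = 452.6830
B/(C+T) = 3.7538
log10(P) = 8.6810 - 3.7538 = 4.9272
P = 10^4.9272 = 84568.7322 mmHg

84568.7322 mmHg


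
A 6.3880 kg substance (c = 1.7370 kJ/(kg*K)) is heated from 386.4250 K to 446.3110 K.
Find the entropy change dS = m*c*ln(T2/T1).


T2/T1 = 1.1550
ln(T2/T1) = 0.1441
dS = 6.3880 * 1.7370 * 0.1441 = 1.5987 kJ/K

1.5987 kJ/K


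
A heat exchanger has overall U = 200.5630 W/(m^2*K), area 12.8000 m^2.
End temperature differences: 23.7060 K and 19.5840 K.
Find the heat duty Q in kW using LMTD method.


LMTD = 21.5794 K
Q = 200.5630 * 12.8000 * 21.5794 = 55398.8408 W = 55.3988 kW

55.3988 kW


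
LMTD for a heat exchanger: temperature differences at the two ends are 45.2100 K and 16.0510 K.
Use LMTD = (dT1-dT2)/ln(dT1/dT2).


dT1/dT2 = 2.8166
ln(dT1/dT2) = 1.0355
LMTD = 29.1590 / 1.0355 = 28.1581 K

28.1581 K


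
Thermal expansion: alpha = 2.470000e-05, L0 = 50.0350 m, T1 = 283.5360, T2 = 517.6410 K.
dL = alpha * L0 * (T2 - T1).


dT = 234.1050 K
dL = 2.470000e-05 * 50.0350 * 234.1050 = 0.289322 m
L_final = 50.324322 m

dL = 0.289322 m


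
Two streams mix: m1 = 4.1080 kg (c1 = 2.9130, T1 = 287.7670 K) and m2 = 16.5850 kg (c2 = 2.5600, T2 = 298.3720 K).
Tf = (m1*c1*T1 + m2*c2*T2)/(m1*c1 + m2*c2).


num = 16111.7528
den = 54.4242
Tf = 296.0402 K

296.0402 K


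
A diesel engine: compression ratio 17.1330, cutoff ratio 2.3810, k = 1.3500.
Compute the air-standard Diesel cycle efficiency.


r^(k-1) = 2.7030
rc^k = 3.2257
eta = 0.5583 = 55.8329%

55.8329%


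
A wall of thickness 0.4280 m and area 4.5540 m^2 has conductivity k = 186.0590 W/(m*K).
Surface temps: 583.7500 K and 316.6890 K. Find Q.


dT = 267.0610 K
Q = 186.0590 * 4.5540 * 267.0610 / 0.4280 = 528701.3393 W

528701.3393 W


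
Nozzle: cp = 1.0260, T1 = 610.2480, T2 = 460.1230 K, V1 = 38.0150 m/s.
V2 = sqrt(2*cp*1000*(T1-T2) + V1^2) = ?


dT = 150.1250 K
2*cp*1000*dT = 308056.5000
V1^2 = 1445.1402
V2 = sqrt(309501.6402) = 556.3287 m/s

556.3287 m/s


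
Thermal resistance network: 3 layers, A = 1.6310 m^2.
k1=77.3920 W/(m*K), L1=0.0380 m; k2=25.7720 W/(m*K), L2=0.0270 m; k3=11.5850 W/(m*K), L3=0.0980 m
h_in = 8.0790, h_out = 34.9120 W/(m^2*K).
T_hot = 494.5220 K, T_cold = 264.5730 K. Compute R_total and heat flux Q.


R_conv_in = 1/(8.0790*1.6310) = 0.0759
R_1 = 0.0380/(77.3920*1.6310) = 0.0003
R_2 = 0.0270/(25.7720*1.6310) = 0.0006
R_3 = 0.0980/(11.5850*1.6310) = 0.0052
R_conv_out = 1/(34.9120*1.6310) = 0.0176
R_total = 0.0996 K/W
Q = 229.9490 / 0.0996 = 2309.1313 W

R_total = 0.0996 K/W, Q = 2309.1313 W


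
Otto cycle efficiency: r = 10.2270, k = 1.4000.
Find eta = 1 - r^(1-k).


r^(k-1) = 2.5345
eta = 1 - 1/2.5345 = 0.6055 = 60.5451%

60.5451%


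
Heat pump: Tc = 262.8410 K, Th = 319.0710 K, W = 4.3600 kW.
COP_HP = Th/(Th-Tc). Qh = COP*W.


COP = 319.0710 / 56.2300 = 5.6744
Qh = 5.6744 * 4.3600 = 24.7403 kW

COP = 5.6744, Qh = 24.7403 kW


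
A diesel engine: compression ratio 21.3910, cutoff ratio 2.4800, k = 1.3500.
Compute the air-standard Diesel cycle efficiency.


r^(k-1) = 2.9213
rc^k = 3.4081
eta = 0.5874 = 58.7433%

58.7433%


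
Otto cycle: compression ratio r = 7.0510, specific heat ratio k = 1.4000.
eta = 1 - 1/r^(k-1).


r^(k-1) = 2.1842
eta = 1 - 1/2.1842 = 0.5422 = 54.2175%

54.2175%


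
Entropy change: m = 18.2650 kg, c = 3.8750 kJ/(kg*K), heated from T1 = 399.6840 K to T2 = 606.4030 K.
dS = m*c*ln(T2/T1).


T2/T1 = 1.5172
ln(T2/T1) = 0.4169
dS = 18.2650 * 3.8750 * 0.4169 = 29.5048 kJ/K

29.5048 kJ/K


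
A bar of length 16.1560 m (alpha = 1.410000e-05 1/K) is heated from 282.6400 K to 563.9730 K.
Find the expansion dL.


dT = 281.3330 K
dL = 1.410000e-05 * 16.1560 * 281.3330 = 0.064088 m
L_final = 16.220088 m

dL = 0.064088 m


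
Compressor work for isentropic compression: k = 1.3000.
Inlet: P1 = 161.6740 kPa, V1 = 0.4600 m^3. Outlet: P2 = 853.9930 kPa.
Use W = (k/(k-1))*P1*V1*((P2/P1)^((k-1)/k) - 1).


(k-1)/k = 0.2308
(P2/P1)^exp = 1.4683
W = 4.3333 * 161.6740 * 0.4600 * (1.4683 - 1) = 150.9066 kJ

150.9066 kJ


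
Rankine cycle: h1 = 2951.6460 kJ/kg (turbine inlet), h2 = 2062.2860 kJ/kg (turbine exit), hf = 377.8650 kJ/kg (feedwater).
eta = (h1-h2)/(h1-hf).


W = 889.3600 kJ/kg
Q_in = 2573.7810 kJ/kg
eta = 0.3455 = 34.5546%

eta = 34.5546%


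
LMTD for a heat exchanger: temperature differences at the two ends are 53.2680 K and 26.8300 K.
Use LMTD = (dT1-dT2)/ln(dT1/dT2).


dT1/dT2 = 1.9854
ln(dT1/dT2) = 0.6858
LMTD = 26.4380 / 0.6858 = 38.5497 K

38.5497 K


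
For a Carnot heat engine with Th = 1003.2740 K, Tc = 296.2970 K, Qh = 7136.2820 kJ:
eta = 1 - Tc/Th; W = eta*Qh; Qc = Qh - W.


eta = 1 - 296.2970/1003.2740 = 0.7047
W = 0.7047 * 7136.2820 = 5028.7232 kJ
Qc = 7136.2820 - 5028.7232 = 2107.5588 kJ

eta = 70.4670%, W = 5028.7232 kJ, Qc = 2107.5588 kJ


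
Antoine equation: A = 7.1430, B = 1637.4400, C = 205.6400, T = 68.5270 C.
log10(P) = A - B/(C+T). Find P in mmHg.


C+T = 274.1670
B/(C+T) = 5.9724
log10(P) = 7.1430 - 5.9724 = 1.1706
P = 10^1.1706 = 14.8109 mmHg

14.8109 mmHg


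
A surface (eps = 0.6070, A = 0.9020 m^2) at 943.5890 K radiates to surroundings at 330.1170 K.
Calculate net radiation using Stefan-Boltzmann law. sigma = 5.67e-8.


T^4 = 7.9274e+11
Tsurr^4 = 1.1876e+10
Q = 0.6070 * 5.67e-8 * 0.9020 * 7.8087e+11 = 24241.2150 W

24241.2150 W


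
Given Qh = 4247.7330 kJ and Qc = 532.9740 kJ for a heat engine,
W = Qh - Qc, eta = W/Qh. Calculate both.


W = 4247.7330 - 532.9740 = 3714.7590 kJ
eta = 3714.7590 / 4247.7330 = 0.8745 = 87.4527%

W = 3714.7590 kJ, eta = 87.4527%


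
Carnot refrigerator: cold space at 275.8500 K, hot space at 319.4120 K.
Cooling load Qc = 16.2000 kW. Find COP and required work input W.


COP = 275.8500 / 43.5620 = 6.3324
W = 16.2000 / 6.3324 = 2.5583 kW

COP = 6.3324, W = 2.5583 kW


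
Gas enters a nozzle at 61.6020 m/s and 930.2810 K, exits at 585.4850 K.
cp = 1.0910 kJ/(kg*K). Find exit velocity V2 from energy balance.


dT = 344.7960 K
2*cp*1000*dT = 752344.8720
V1^2 = 3794.8064
V2 = sqrt(756139.6784) = 869.5629 m/s

869.5629 m/s


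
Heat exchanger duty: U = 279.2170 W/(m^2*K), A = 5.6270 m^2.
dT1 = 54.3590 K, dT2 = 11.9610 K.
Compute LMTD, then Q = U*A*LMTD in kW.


LMTD = 28.0047 K
Q = 279.2170 * 5.6270 * 28.0047 = 43999.7365 W = 43.9997 kW

43.9997 kW


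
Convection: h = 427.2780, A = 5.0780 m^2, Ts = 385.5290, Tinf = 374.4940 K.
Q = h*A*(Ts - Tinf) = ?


dT = 11.0350 K
Q = 427.2780 * 5.0780 * 11.0350 = 23942.8346 W

23942.8346 W


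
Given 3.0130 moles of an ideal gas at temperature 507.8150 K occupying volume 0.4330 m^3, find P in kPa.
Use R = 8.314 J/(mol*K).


P = nRT/V = 3.0130 * 8.314 * 507.8150 / 0.4330
= 12720.8074 / 0.4330 = 29378.3081 Pa = 29.3783 kPa

29.3783 kPa


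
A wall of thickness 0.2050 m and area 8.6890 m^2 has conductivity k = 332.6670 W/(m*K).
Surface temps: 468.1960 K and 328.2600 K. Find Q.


dT = 139.9360 K
Q = 332.6670 * 8.6890 * 139.9360 / 0.2050 = 1973127.3367 W

1973127.3367 W


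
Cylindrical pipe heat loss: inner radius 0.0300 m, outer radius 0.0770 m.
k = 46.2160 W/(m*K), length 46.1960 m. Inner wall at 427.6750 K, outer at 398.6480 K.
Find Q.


dT = 29.0270 K
ln(ro/ri) = 0.9426
Q = 2*pi*46.2160*46.1960*29.0270 / 0.9426 = 413092.7840 W

413092.7840 W


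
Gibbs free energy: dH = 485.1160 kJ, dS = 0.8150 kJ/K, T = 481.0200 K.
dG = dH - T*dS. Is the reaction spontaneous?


T*dS = 481.0200 * 0.8150 = 392.0313 kJ
dG = 485.1160 - 392.0313 = 93.0847 kJ (non-spontaneous)

dG = 93.0847 kJ, non-spontaneous


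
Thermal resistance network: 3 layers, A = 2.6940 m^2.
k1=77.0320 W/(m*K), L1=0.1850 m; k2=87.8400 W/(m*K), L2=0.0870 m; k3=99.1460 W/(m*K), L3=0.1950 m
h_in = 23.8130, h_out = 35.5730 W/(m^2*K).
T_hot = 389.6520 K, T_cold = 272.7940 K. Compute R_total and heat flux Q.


R_conv_in = 1/(23.8130*2.6940) = 0.0156
R_1 = 0.1850/(77.0320*2.6940) = 0.0009
R_2 = 0.0870/(87.8400*2.6940) = 0.0004
R_3 = 0.1950/(99.1460*2.6940) = 0.0007
R_conv_out = 1/(35.5730*2.6940) = 0.0104
R_total = 0.0280 K/W
Q = 116.8580 / 0.0280 = 4171.7352 W

R_total = 0.0280 K/W, Q = 4171.7352 W


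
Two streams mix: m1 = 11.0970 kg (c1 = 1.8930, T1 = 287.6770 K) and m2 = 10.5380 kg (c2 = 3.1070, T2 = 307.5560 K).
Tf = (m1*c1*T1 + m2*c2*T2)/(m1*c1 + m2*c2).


num = 16112.9868
den = 53.7482
Tf = 299.7866 K

299.7866 K


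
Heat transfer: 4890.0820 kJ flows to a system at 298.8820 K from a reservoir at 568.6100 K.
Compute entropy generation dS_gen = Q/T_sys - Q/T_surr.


dS_sys = 4890.0820/298.8820 = 16.3612 kJ/K
dS_surr = -4890.0820/568.6100 = -8.6001 kJ/K
dS_gen = 16.3612 - 8.6001 = 7.7612 kJ/K (irreversible)

dS_gen = 7.7612 kJ/K, irreversible


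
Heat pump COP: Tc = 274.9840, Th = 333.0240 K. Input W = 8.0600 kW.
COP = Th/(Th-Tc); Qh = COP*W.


COP = 333.0240 / 58.0400 = 5.7378
Qh = 5.7378 * 8.0600 = 46.2470 kW

COP = 5.7378, Qh = 46.2470 kW


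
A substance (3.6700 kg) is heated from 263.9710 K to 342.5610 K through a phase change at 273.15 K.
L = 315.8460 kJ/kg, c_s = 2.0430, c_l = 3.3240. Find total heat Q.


Q1 (sensible, solid) = 3.6700 * 2.0430 * 9.1790 = 68.8224 kJ
Q2 (latent) = 3.6700 * 315.8460 = 1159.1548 kJ
Q3 (sensible, liquid) = 3.6700 * 3.3240 * 69.4110 = 846.7503 kJ
Q_total = 2074.7276 kJ

2074.7276 kJ


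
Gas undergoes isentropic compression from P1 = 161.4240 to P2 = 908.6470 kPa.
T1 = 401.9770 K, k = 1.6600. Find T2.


(k-1)/k = 0.3976
(P2/P1)^exp = 1.9878
T2 = 401.9770 * 1.9878 = 799.0313 K

799.0313 K


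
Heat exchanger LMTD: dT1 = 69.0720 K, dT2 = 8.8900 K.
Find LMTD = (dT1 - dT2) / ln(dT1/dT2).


dT1/dT2 = 7.7696
ln(dT1/dT2) = 2.0502
LMTD = 60.1820 / 2.0502 = 29.3539 K

29.3539 K


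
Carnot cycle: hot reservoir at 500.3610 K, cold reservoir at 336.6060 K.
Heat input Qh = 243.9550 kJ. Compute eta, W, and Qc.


eta = 1 - 336.6060/500.3610 = 0.3273
W = 0.3273 * 243.9550 = 79.8401 kJ
Qc = 243.9550 - 79.8401 = 164.1149 kJ

eta = 32.7274%, W = 79.8401 kJ, Qc = 164.1149 kJ


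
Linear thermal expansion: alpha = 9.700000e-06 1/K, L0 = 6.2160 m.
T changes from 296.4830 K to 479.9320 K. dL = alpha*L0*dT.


dT = 183.4490 K
dL = 9.700000e-06 * 6.2160 * 183.4490 = 0.011061 m
L_final = 6.227061 m

dL = 0.011061 m


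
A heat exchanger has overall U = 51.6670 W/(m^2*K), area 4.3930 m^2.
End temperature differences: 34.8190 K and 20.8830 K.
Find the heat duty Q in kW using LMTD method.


LMTD = 27.2599 K
Q = 51.6670 * 4.3930 * 27.2599 = 6187.2567 W = 6.1873 kW

6.1873 kW


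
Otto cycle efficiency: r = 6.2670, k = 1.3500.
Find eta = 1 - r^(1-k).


r^(k-1) = 1.9010
eta = 1 - 1/1.9010 = 0.4739 = 47.3947%

47.3947%


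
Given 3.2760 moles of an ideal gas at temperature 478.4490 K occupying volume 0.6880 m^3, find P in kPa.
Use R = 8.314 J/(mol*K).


P = nRT/V = 3.2760 * 8.314 * 478.4490 / 0.6880
= 13031.3547 / 0.6880 = 18940.9225 Pa = 18.9409 kPa

18.9409 kPa
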